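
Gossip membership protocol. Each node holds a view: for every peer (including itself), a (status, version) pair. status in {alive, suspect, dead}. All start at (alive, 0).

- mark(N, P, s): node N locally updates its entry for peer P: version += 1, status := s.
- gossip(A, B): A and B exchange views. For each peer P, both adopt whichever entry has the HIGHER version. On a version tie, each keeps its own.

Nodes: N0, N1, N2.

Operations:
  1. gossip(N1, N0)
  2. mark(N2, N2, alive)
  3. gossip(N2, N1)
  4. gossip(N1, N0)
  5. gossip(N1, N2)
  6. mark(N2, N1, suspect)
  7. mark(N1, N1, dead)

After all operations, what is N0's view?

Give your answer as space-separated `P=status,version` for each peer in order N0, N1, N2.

Answer: N0=alive,0 N1=alive,0 N2=alive,1

Derivation:
Op 1: gossip N1<->N0 -> N1.N0=(alive,v0) N1.N1=(alive,v0) N1.N2=(alive,v0) | N0.N0=(alive,v0) N0.N1=(alive,v0) N0.N2=(alive,v0)
Op 2: N2 marks N2=alive -> (alive,v1)
Op 3: gossip N2<->N1 -> N2.N0=(alive,v0) N2.N1=(alive,v0) N2.N2=(alive,v1) | N1.N0=(alive,v0) N1.N1=(alive,v0) N1.N2=(alive,v1)
Op 4: gossip N1<->N0 -> N1.N0=(alive,v0) N1.N1=(alive,v0) N1.N2=(alive,v1) | N0.N0=(alive,v0) N0.N1=(alive,v0) N0.N2=(alive,v1)
Op 5: gossip N1<->N2 -> N1.N0=(alive,v0) N1.N1=(alive,v0) N1.N2=(alive,v1) | N2.N0=(alive,v0) N2.N1=(alive,v0) N2.N2=(alive,v1)
Op 6: N2 marks N1=suspect -> (suspect,v1)
Op 7: N1 marks N1=dead -> (dead,v1)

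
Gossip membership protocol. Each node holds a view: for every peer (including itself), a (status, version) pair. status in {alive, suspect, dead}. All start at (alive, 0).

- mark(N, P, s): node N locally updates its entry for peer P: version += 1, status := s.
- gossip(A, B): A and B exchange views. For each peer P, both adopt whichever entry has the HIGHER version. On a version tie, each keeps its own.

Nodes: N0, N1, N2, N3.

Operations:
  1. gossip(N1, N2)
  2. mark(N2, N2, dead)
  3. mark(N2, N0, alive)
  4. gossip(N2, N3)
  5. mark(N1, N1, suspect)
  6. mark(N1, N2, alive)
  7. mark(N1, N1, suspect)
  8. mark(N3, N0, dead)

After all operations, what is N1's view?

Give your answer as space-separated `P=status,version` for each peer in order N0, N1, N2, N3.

Op 1: gossip N1<->N2 -> N1.N0=(alive,v0) N1.N1=(alive,v0) N1.N2=(alive,v0) N1.N3=(alive,v0) | N2.N0=(alive,v0) N2.N1=(alive,v0) N2.N2=(alive,v0) N2.N3=(alive,v0)
Op 2: N2 marks N2=dead -> (dead,v1)
Op 3: N2 marks N0=alive -> (alive,v1)
Op 4: gossip N2<->N3 -> N2.N0=(alive,v1) N2.N1=(alive,v0) N2.N2=(dead,v1) N2.N3=(alive,v0) | N3.N0=(alive,v1) N3.N1=(alive,v0) N3.N2=(dead,v1) N3.N3=(alive,v0)
Op 5: N1 marks N1=suspect -> (suspect,v1)
Op 6: N1 marks N2=alive -> (alive,v1)
Op 7: N1 marks N1=suspect -> (suspect,v2)
Op 8: N3 marks N0=dead -> (dead,v2)

Answer: N0=alive,0 N1=suspect,2 N2=alive,1 N3=alive,0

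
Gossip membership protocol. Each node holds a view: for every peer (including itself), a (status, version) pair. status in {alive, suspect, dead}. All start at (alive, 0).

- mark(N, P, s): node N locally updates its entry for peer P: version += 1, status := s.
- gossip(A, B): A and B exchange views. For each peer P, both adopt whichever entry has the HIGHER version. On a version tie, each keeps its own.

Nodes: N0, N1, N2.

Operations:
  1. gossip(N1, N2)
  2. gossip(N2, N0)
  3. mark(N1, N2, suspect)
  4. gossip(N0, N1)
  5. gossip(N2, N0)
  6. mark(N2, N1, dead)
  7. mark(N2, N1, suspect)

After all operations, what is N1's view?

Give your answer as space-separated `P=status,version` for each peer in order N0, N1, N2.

Op 1: gossip N1<->N2 -> N1.N0=(alive,v0) N1.N1=(alive,v0) N1.N2=(alive,v0) | N2.N0=(alive,v0) N2.N1=(alive,v0) N2.N2=(alive,v0)
Op 2: gossip N2<->N0 -> N2.N0=(alive,v0) N2.N1=(alive,v0) N2.N2=(alive,v0) | N0.N0=(alive,v0) N0.N1=(alive,v0) N0.N2=(alive,v0)
Op 3: N1 marks N2=suspect -> (suspect,v1)
Op 4: gossip N0<->N1 -> N0.N0=(alive,v0) N0.N1=(alive,v0) N0.N2=(suspect,v1) | N1.N0=(alive,v0) N1.N1=(alive,v0) N1.N2=(suspect,v1)
Op 5: gossip N2<->N0 -> N2.N0=(alive,v0) N2.N1=(alive,v0) N2.N2=(suspect,v1) | N0.N0=(alive,v0) N0.N1=(alive,v0) N0.N2=(suspect,v1)
Op 6: N2 marks N1=dead -> (dead,v1)
Op 7: N2 marks N1=suspect -> (suspect,v2)

Answer: N0=alive,0 N1=alive,0 N2=suspect,1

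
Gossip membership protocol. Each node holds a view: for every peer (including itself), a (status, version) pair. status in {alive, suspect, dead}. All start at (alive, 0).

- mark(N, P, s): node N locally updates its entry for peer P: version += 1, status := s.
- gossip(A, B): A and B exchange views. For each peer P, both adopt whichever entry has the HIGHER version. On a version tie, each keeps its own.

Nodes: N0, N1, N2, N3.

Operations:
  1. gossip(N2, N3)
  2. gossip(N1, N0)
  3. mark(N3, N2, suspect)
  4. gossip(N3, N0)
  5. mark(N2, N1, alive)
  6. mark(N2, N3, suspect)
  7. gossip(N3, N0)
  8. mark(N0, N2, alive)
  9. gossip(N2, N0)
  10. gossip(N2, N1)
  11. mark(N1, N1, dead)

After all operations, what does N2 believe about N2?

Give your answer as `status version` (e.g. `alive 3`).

Op 1: gossip N2<->N3 -> N2.N0=(alive,v0) N2.N1=(alive,v0) N2.N2=(alive,v0) N2.N3=(alive,v0) | N3.N0=(alive,v0) N3.N1=(alive,v0) N3.N2=(alive,v0) N3.N3=(alive,v0)
Op 2: gossip N1<->N0 -> N1.N0=(alive,v0) N1.N1=(alive,v0) N1.N2=(alive,v0) N1.N3=(alive,v0) | N0.N0=(alive,v0) N0.N1=(alive,v0) N0.N2=(alive,v0) N0.N3=(alive,v0)
Op 3: N3 marks N2=suspect -> (suspect,v1)
Op 4: gossip N3<->N0 -> N3.N0=(alive,v0) N3.N1=(alive,v0) N3.N2=(suspect,v1) N3.N3=(alive,v0) | N0.N0=(alive,v0) N0.N1=(alive,v0) N0.N2=(suspect,v1) N0.N3=(alive,v0)
Op 5: N2 marks N1=alive -> (alive,v1)
Op 6: N2 marks N3=suspect -> (suspect,v1)
Op 7: gossip N3<->N0 -> N3.N0=(alive,v0) N3.N1=(alive,v0) N3.N2=(suspect,v1) N3.N3=(alive,v0) | N0.N0=(alive,v0) N0.N1=(alive,v0) N0.N2=(suspect,v1) N0.N3=(alive,v0)
Op 8: N0 marks N2=alive -> (alive,v2)
Op 9: gossip N2<->N0 -> N2.N0=(alive,v0) N2.N1=(alive,v1) N2.N2=(alive,v2) N2.N3=(suspect,v1) | N0.N0=(alive,v0) N0.N1=(alive,v1) N0.N2=(alive,v2) N0.N3=(suspect,v1)
Op 10: gossip N2<->N1 -> N2.N0=(alive,v0) N2.N1=(alive,v1) N2.N2=(alive,v2) N2.N3=(suspect,v1) | N1.N0=(alive,v0) N1.N1=(alive,v1) N1.N2=(alive,v2) N1.N3=(suspect,v1)
Op 11: N1 marks N1=dead -> (dead,v2)

Answer: alive 2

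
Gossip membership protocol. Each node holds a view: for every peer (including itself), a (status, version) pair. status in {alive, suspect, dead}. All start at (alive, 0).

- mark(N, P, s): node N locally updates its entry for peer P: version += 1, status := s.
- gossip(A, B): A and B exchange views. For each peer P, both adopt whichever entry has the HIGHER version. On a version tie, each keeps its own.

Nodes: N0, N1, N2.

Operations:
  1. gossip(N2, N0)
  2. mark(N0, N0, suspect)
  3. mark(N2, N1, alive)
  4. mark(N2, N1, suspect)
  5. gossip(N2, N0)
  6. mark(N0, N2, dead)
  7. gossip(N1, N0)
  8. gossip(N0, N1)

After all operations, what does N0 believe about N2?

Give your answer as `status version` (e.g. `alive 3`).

Op 1: gossip N2<->N0 -> N2.N0=(alive,v0) N2.N1=(alive,v0) N2.N2=(alive,v0) | N0.N0=(alive,v0) N0.N1=(alive,v0) N0.N2=(alive,v0)
Op 2: N0 marks N0=suspect -> (suspect,v1)
Op 3: N2 marks N1=alive -> (alive,v1)
Op 4: N2 marks N1=suspect -> (suspect,v2)
Op 5: gossip N2<->N0 -> N2.N0=(suspect,v1) N2.N1=(suspect,v2) N2.N2=(alive,v0) | N0.N0=(suspect,v1) N0.N1=(suspect,v2) N0.N2=(alive,v0)
Op 6: N0 marks N2=dead -> (dead,v1)
Op 7: gossip N1<->N0 -> N1.N0=(suspect,v1) N1.N1=(suspect,v2) N1.N2=(dead,v1) | N0.N0=(suspect,v1) N0.N1=(suspect,v2) N0.N2=(dead,v1)
Op 8: gossip N0<->N1 -> N0.N0=(suspect,v1) N0.N1=(suspect,v2) N0.N2=(dead,v1) | N1.N0=(suspect,v1) N1.N1=(suspect,v2) N1.N2=(dead,v1)

Answer: dead 1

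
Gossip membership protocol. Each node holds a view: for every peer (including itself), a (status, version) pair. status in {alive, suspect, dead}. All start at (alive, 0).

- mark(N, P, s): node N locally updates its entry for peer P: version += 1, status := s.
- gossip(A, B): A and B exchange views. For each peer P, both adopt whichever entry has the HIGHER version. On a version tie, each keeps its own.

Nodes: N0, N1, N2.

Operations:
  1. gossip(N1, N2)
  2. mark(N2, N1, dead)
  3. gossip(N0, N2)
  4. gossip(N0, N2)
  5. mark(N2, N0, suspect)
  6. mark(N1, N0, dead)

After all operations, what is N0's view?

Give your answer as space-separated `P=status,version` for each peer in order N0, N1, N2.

Op 1: gossip N1<->N2 -> N1.N0=(alive,v0) N1.N1=(alive,v0) N1.N2=(alive,v0) | N2.N0=(alive,v0) N2.N1=(alive,v0) N2.N2=(alive,v0)
Op 2: N2 marks N1=dead -> (dead,v1)
Op 3: gossip N0<->N2 -> N0.N0=(alive,v0) N0.N1=(dead,v1) N0.N2=(alive,v0) | N2.N0=(alive,v0) N2.N1=(dead,v1) N2.N2=(alive,v0)
Op 4: gossip N0<->N2 -> N0.N0=(alive,v0) N0.N1=(dead,v1) N0.N2=(alive,v0) | N2.N0=(alive,v0) N2.N1=(dead,v1) N2.N2=(alive,v0)
Op 5: N2 marks N0=suspect -> (suspect,v1)
Op 6: N1 marks N0=dead -> (dead,v1)

Answer: N0=alive,0 N1=dead,1 N2=alive,0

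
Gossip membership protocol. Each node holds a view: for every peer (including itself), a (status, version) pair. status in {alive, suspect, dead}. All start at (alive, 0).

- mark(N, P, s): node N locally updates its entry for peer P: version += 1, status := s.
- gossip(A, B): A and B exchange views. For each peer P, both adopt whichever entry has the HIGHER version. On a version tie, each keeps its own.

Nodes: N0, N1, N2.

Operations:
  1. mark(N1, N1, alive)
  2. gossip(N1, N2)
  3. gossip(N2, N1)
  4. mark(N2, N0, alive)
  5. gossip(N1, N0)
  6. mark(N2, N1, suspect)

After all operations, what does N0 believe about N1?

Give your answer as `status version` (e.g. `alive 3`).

Op 1: N1 marks N1=alive -> (alive,v1)
Op 2: gossip N1<->N2 -> N1.N0=(alive,v0) N1.N1=(alive,v1) N1.N2=(alive,v0) | N2.N0=(alive,v0) N2.N1=(alive,v1) N2.N2=(alive,v0)
Op 3: gossip N2<->N1 -> N2.N0=(alive,v0) N2.N1=(alive,v1) N2.N2=(alive,v0) | N1.N0=(alive,v0) N1.N1=(alive,v1) N1.N2=(alive,v0)
Op 4: N2 marks N0=alive -> (alive,v1)
Op 5: gossip N1<->N0 -> N1.N0=(alive,v0) N1.N1=(alive,v1) N1.N2=(alive,v0) | N0.N0=(alive,v0) N0.N1=(alive,v1) N0.N2=(alive,v0)
Op 6: N2 marks N1=suspect -> (suspect,v2)

Answer: alive 1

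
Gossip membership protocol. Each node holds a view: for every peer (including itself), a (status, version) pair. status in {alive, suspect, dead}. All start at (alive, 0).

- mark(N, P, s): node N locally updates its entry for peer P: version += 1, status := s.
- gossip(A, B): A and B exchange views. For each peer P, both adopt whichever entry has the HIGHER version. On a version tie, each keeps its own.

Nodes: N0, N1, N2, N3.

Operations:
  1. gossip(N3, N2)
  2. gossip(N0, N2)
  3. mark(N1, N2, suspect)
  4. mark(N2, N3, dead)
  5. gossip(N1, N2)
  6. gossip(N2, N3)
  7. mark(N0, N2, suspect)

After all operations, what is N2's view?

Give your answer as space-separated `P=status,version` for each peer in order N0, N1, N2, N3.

Answer: N0=alive,0 N1=alive,0 N2=suspect,1 N3=dead,1

Derivation:
Op 1: gossip N3<->N2 -> N3.N0=(alive,v0) N3.N1=(alive,v0) N3.N2=(alive,v0) N3.N3=(alive,v0) | N2.N0=(alive,v0) N2.N1=(alive,v0) N2.N2=(alive,v0) N2.N3=(alive,v0)
Op 2: gossip N0<->N2 -> N0.N0=(alive,v0) N0.N1=(alive,v0) N0.N2=(alive,v0) N0.N3=(alive,v0) | N2.N0=(alive,v0) N2.N1=(alive,v0) N2.N2=(alive,v0) N2.N3=(alive,v0)
Op 3: N1 marks N2=suspect -> (suspect,v1)
Op 4: N2 marks N3=dead -> (dead,v1)
Op 5: gossip N1<->N2 -> N1.N0=(alive,v0) N1.N1=(alive,v0) N1.N2=(suspect,v1) N1.N3=(dead,v1) | N2.N0=(alive,v0) N2.N1=(alive,v0) N2.N2=(suspect,v1) N2.N3=(dead,v1)
Op 6: gossip N2<->N3 -> N2.N0=(alive,v0) N2.N1=(alive,v0) N2.N2=(suspect,v1) N2.N3=(dead,v1) | N3.N0=(alive,v0) N3.N1=(alive,v0) N3.N2=(suspect,v1) N3.N3=(dead,v1)
Op 7: N0 marks N2=suspect -> (suspect,v1)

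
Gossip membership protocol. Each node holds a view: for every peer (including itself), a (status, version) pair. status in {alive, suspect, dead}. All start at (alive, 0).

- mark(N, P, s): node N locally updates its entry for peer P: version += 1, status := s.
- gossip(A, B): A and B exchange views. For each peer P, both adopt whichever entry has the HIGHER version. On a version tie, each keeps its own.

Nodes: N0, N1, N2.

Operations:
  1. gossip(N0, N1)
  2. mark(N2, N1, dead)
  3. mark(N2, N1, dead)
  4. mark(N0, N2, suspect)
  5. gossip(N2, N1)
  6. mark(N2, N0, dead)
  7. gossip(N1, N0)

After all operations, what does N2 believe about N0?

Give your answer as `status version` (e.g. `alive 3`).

Answer: dead 1

Derivation:
Op 1: gossip N0<->N1 -> N0.N0=(alive,v0) N0.N1=(alive,v0) N0.N2=(alive,v0) | N1.N0=(alive,v0) N1.N1=(alive,v0) N1.N2=(alive,v0)
Op 2: N2 marks N1=dead -> (dead,v1)
Op 3: N2 marks N1=dead -> (dead,v2)
Op 4: N0 marks N2=suspect -> (suspect,v1)
Op 5: gossip N2<->N1 -> N2.N0=(alive,v0) N2.N1=(dead,v2) N2.N2=(alive,v0) | N1.N0=(alive,v0) N1.N1=(dead,v2) N1.N2=(alive,v0)
Op 6: N2 marks N0=dead -> (dead,v1)
Op 7: gossip N1<->N0 -> N1.N0=(alive,v0) N1.N1=(dead,v2) N1.N2=(suspect,v1) | N0.N0=(alive,v0) N0.N1=(dead,v2) N0.N2=(suspect,v1)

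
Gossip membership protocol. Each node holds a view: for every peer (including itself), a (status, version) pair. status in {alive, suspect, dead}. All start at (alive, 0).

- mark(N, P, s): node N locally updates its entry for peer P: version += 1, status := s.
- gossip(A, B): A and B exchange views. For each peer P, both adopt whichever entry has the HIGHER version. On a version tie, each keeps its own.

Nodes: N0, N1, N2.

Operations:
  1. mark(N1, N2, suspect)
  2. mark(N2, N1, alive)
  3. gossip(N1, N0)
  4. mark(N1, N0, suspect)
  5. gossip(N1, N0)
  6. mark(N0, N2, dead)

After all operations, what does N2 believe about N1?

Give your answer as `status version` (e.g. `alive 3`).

Op 1: N1 marks N2=suspect -> (suspect,v1)
Op 2: N2 marks N1=alive -> (alive,v1)
Op 3: gossip N1<->N0 -> N1.N0=(alive,v0) N1.N1=(alive,v0) N1.N2=(suspect,v1) | N0.N0=(alive,v0) N0.N1=(alive,v0) N0.N2=(suspect,v1)
Op 4: N1 marks N0=suspect -> (suspect,v1)
Op 5: gossip N1<->N0 -> N1.N0=(suspect,v1) N1.N1=(alive,v0) N1.N2=(suspect,v1) | N0.N0=(suspect,v1) N0.N1=(alive,v0) N0.N2=(suspect,v1)
Op 6: N0 marks N2=dead -> (dead,v2)

Answer: alive 1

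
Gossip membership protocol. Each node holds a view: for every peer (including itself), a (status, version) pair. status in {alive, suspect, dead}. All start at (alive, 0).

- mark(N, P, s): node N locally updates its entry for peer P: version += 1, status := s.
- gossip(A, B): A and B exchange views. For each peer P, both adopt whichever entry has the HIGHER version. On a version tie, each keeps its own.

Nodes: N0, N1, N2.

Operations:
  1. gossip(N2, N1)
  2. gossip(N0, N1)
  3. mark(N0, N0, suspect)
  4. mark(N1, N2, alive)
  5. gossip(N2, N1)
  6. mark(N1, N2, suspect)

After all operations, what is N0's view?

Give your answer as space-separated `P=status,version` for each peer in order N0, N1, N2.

Op 1: gossip N2<->N1 -> N2.N0=(alive,v0) N2.N1=(alive,v0) N2.N2=(alive,v0) | N1.N0=(alive,v0) N1.N1=(alive,v0) N1.N2=(alive,v0)
Op 2: gossip N0<->N1 -> N0.N0=(alive,v0) N0.N1=(alive,v0) N0.N2=(alive,v0) | N1.N0=(alive,v0) N1.N1=(alive,v0) N1.N2=(alive,v0)
Op 3: N0 marks N0=suspect -> (suspect,v1)
Op 4: N1 marks N2=alive -> (alive,v1)
Op 5: gossip N2<->N1 -> N2.N0=(alive,v0) N2.N1=(alive,v0) N2.N2=(alive,v1) | N1.N0=(alive,v0) N1.N1=(alive,v0) N1.N2=(alive,v1)
Op 6: N1 marks N2=suspect -> (suspect,v2)

Answer: N0=suspect,1 N1=alive,0 N2=alive,0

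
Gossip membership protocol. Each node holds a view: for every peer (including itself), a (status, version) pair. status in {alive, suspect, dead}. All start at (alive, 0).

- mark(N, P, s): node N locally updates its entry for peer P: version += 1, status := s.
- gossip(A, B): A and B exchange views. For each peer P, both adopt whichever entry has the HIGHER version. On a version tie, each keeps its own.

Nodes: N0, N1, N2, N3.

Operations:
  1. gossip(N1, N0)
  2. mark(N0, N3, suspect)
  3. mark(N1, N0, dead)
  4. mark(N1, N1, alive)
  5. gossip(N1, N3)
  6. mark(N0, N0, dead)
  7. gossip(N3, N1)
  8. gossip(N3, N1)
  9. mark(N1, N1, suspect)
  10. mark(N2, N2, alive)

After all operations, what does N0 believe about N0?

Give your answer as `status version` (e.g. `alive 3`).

Answer: dead 1

Derivation:
Op 1: gossip N1<->N0 -> N1.N0=(alive,v0) N1.N1=(alive,v0) N1.N2=(alive,v0) N1.N3=(alive,v0) | N0.N0=(alive,v0) N0.N1=(alive,v0) N0.N2=(alive,v0) N0.N3=(alive,v0)
Op 2: N0 marks N3=suspect -> (suspect,v1)
Op 3: N1 marks N0=dead -> (dead,v1)
Op 4: N1 marks N1=alive -> (alive,v1)
Op 5: gossip N1<->N3 -> N1.N0=(dead,v1) N1.N1=(alive,v1) N1.N2=(alive,v0) N1.N3=(alive,v0) | N3.N0=(dead,v1) N3.N1=(alive,v1) N3.N2=(alive,v0) N3.N3=(alive,v0)
Op 6: N0 marks N0=dead -> (dead,v1)
Op 7: gossip N3<->N1 -> N3.N0=(dead,v1) N3.N1=(alive,v1) N3.N2=(alive,v0) N3.N3=(alive,v0) | N1.N0=(dead,v1) N1.N1=(alive,v1) N1.N2=(alive,v0) N1.N3=(alive,v0)
Op 8: gossip N3<->N1 -> N3.N0=(dead,v1) N3.N1=(alive,v1) N3.N2=(alive,v0) N3.N3=(alive,v0) | N1.N0=(dead,v1) N1.N1=(alive,v1) N1.N2=(alive,v0) N1.N3=(alive,v0)
Op 9: N1 marks N1=suspect -> (suspect,v2)
Op 10: N2 marks N2=alive -> (alive,v1)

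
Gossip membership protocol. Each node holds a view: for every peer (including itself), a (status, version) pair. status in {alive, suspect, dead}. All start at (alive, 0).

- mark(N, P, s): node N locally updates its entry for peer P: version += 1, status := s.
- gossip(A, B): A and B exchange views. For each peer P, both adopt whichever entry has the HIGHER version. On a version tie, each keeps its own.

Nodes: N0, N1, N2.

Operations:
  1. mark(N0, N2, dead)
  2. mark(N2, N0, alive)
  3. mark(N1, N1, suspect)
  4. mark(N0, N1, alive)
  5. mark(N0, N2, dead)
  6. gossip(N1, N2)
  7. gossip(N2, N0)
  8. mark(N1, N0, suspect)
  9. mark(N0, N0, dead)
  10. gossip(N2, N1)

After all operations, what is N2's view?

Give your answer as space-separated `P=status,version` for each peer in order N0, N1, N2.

Op 1: N0 marks N2=dead -> (dead,v1)
Op 2: N2 marks N0=alive -> (alive,v1)
Op 3: N1 marks N1=suspect -> (suspect,v1)
Op 4: N0 marks N1=alive -> (alive,v1)
Op 5: N0 marks N2=dead -> (dead,v2)
Op 6: gossip N1<->N2 -> N1.N0=(alive,v1) N1.N1=(suspect,v1) N1.N2=(alive,v0) | N2.N0=(alive,v1) N2.N1=(suspect,v1) N2.N2=(alive,v0)
Op 7: gossip N2<->N0 -> N2.N0=(alive,v1) N2.N1=(suspect,v1) N2.N2=(dead,v2) | N0.N0=(alive,v1) N0.N1=(alive,v1) N0.N2=(dead,v2)
Op 8: N1 marks N0=suspect -> (suspect,v2)
Op 9: N0 marks N0=dead -> (dead,v2)
Op 10: gossip N2<->N1 -> N2.N0=(suspect,v2) N2.N1=(suspect,v1) N2.N2=(dead,v2) | N1.N0=(suspect,v2) N1.N1=(suspect,v1) N1.N2=(dead,v2)

Answer: N0=suspect,2 N1=suspect,1 N2=dead,2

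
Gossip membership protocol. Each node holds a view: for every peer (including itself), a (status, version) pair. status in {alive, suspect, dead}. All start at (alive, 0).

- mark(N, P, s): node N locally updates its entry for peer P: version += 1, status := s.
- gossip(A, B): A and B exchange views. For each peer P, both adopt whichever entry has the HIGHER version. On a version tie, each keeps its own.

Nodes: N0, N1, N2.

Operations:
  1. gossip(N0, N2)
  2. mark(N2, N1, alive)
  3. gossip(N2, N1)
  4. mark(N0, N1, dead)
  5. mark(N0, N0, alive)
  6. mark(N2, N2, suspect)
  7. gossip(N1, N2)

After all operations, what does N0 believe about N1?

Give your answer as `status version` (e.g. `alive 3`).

Answer: dead 1

Derivation:
Op 1: gossip N0<->N2 -> N0.N0=(alive,v0) N0.N1=(alive,v0) N0.N2=(alive,v0) | N2.N0=(alive,v0) N2.N1=(alive,v0) N2.N2=(alive,v0)
Op 2: N2 marks N1=alive -> (alive,v1)
Op 3: gossip N2<->N1 -> N2.N0=(alive,v0) N2.N1=(alive,v1) N2.N2=(alive,v0) | N1.N0=(alive,v0) N1.N1=(alive,v1) N1.N2=(alive,v0)
Op 4: N0 marks N1=dead -> (dead,v1)
Op 5: N0 marks N0=alive -> (alive,v1)
Op 6: N2 marks N2=suspect -> (suspect,v1)
Op 7: gossip N1<->N2 -> N1.N0=(alive,v0) N1.N1=(alive,v1) N1.N2=(suspect,v1) | N2.N0=(alive,v0) N2.N1=(alive,v1) N2.N2=(suspect,v1)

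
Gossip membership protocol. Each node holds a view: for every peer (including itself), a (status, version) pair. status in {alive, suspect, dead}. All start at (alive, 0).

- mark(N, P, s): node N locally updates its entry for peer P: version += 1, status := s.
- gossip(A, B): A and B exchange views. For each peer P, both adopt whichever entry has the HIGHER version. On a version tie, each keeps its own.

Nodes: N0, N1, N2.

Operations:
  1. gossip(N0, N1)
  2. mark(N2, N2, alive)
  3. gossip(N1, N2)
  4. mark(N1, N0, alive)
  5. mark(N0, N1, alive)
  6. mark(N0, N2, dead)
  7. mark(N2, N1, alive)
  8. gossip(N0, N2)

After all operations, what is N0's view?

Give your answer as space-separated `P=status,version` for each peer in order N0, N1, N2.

Op 1: gossip N0<->N1 -> N0.N0=(alive,v0) N0.N1=(alive,v0) N0.N2=(alive,v0) | N1.N0=(alive,v0) N1.N1=(alive,v0) N1.N2=(alive,v0)
Op 2: N2 marks N2=alive -> (alive,v1)
Op 3: gossip N1<->N2 -> N1.N0=(alive,v0) N1.N1=(alive,v0) N1.N2=(alive,v1) | N2.N0=(alive,v0) N2.N1=(alive,v0) N2.N2=(alive,v1)
Op 4: N1 marks N0=alive -> (alive,v1)
Op 5: N0 marks N1=alive -> (alive,v1)
Op 6: N0 marks N2=dead -> (dead,v1)
Op 7: N2 marks N1=alive -> (alive,v1)
Op 8: gossip N0<->N2 -> N0.N0=(alive,v0) N0.N1=(alive,v1) N0.N2=(dead,v1) | N2.N0=(alive,v0) N2.N1=(alive,v1) N2.N2=(alive,v1)

Answer: N0=alive,0 N1=alive,1 N2=dead,1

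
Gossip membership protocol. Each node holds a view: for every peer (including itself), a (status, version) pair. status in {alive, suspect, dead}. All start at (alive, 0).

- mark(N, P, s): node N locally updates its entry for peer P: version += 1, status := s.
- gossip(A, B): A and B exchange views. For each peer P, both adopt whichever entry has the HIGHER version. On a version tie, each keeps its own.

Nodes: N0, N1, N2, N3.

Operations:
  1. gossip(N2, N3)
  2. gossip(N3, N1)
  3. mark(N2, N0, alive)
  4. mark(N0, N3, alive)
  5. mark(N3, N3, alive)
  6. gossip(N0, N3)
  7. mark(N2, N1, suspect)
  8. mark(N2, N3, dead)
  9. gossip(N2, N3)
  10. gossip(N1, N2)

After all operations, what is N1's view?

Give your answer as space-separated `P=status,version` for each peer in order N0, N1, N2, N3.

Answer: N0=alive,1 N1=suspect,1 N2=alive,0 N3=dead,1

Derivation:
Op 1: gossip N2<->N3 -> N2.N0=(alive,v0) N2.N1=(alive,v0) N2.N2=(alive,v0) N2.N3=(alive,v0) | N3.N0=(alive,v0) N3.N1=(alive,v0) N3.N2=(alive,v0) N3.N3=(alive,v0)
Op 2: gossip N3<->N1 -> N3.N0=(alive,v0) N3.N1=(alive,v0) N3.N2=(alive,v0) N3.N3=(alive,v0) | N1.N0=(alive,v0) N1.N1=(alive,v0) N1.N2=(alive,v0) N1.N3=(alive,v0)
Op 3: N2 marks N0=alive -> (alive,v1)
Op 4: N0 marks N3=alive -> (alive,v1)
Op 5: N3 marks N3=alive -> (alive,v1)
Op 6: gossip N0<->N3 -> N0.N0=(alive,v0) N0.N1=(alive,v0) N0.N2=(alive,v0) N0.N3=(alive,v1) | N3.N0=(alive,v0) N3.N1=(alive,v0) N3.N2=(alive,v0) N3.N3=(alive,v1)
Op 7: N2 marks N1=suspect -> (suspect,v1)
Op 8: N2 marks N3=dead -> (dead,v1)
Op 9: gossip N2<->N3 -> N2.N0=(alive,v1) N2.N1=(suspect,v1) N2.N2=(alive,v0) N2.N3=(dead,v1) | N3.N0=(alive,v1) N3.N1=(suspect,v1) N3.N2=(alive,v0) N3.N3=(alive,v1)
Op 10: gossip N1<->N2 -> N1.N0=(alive,v1) N1.N1=(suspect,v1) N1.N2=(alive,v0) N1.N3=(dead,v1) | N2.N0=(alive,v1) N2.N1=(suspect,v1) N2.N2=(alive,v0) N2.N3=(dead,v1)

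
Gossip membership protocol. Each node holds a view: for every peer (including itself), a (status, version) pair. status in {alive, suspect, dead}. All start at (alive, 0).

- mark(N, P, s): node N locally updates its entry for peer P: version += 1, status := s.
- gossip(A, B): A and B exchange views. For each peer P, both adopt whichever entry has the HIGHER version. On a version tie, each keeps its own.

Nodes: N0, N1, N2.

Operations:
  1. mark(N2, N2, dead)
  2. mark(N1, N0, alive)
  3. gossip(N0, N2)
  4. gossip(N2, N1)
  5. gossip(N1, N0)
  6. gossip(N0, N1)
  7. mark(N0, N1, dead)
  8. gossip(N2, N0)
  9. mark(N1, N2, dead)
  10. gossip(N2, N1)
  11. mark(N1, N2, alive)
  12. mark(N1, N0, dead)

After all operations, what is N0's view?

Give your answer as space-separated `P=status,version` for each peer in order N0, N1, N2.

Answer: N0=alive,1 N1=dead,1 N2=dead,1

Derivation:
Op 1: N2 marks N2=dead -> (dead,v1)
Op 2: N1 marks N0=alive -> (alive,v1)
Op 3: gossip N0<->N2 -> N0.N0=(alive,v0) N0.N1=(alive,v0) N0.N2=(dead,v1) | N2.N0=(alive,v0) N2.N1=(alive,v0) N2.N2=(dead,v1)
Op 4: gossip N2<->N1 -> N2.N0=(alive,v1) N2.N1=(alive,v0) N2.N2=(dead,v1) | N1.N0=(alive,v1) N1.N1=(alive,v0) N1.N2=(dead,v1)
Op 5: gossip N1<->N0 -> N1.N0=(alive,v1) N1.N1=(alive,v0) N1.N2=(dead,v1) | N0.N0=(alive,v1) N0.N1=(alive,v0) N0.N2=(dead,v1)
Op 6: gossip N0<->N1 -> N0.N0=(alive,v1) N0.N1=(alive,v0) N0.N2=(dead,v1) | N1.N0=(alive,v1) N1.N1=(alive,v0) N1.N2=(dead,v1)
Op 7: N0 marks N1=dead -> (dead,v1)
Op 8: gossip N2<->N0 -> N2.N0=(alive,v1) N2.N1=(dead,v1) N2.N2=(dead,v1) | N0.N0=(alive,v1) N0.N1=(dead,v1) N0.N2=(dead,v1)
Op 9: N1 marks N2=dead -> (dead,v2)
Op 10: gossip N2<->N1 -> N2.N0=(alive,v1) N2.N1=(dead,v1) N2.N2=(dead,v2) | N1.N0=(alive,v1) N1.N1=(dead,v1) N1.N2=(dead,v2)
Op 11: N1 marks N2=alive -> (alive,v3)
Op 12: N1 marks N0=dead -> (dead,v2)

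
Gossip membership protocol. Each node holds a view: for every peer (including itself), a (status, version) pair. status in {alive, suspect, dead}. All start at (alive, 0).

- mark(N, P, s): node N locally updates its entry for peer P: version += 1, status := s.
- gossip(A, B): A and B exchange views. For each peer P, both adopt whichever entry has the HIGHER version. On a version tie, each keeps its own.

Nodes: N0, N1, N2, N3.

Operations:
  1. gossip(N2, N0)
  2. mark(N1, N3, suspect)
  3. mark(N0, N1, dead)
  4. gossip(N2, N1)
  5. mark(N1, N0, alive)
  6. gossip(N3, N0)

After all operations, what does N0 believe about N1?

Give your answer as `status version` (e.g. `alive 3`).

Answer: dead 1

Derivation:
Op 1: gossip N2<->N0 -> N2.N0=(alive,v0) N2.N1=(alive,v0) N2.N2=(alive,v0) N2.N3=(alive,v0) | N0.N0=(alive,v0) N0.N1=(alive,v0) N0.N2=(alive,v0) N0.N3=(alive,v0)
Op 2: N1 marks N3=suspect -> (suspect,v1)
Op 3: N0 marks N1=dead -> (dead,v1)
Op 4: gossip N2<->N1 -> N2.N0=(alive,v0) N2.N1=(alive,v0) N2.N2=(alive,v0) N2.N3=(suspect,v1) | N1.N0=(alive,v0) N1.N1=(alive,v0) N1.N2=(alive,v0) N1.N3=(suspect,v1)
Op 5: N1 marks N0=alive -> (alive,v1)
Op 6: gossip N3<->N0 -> N3.N0=(alive,v0) N3.N1=(dead,v1) N3.N2=(alive,v0) N3.N3=(alive,v0) | N0.N0=(alive,v0) N0.N1=(dead,v1) N0.N2=(alive,v0) N0.N3=(alive,v0)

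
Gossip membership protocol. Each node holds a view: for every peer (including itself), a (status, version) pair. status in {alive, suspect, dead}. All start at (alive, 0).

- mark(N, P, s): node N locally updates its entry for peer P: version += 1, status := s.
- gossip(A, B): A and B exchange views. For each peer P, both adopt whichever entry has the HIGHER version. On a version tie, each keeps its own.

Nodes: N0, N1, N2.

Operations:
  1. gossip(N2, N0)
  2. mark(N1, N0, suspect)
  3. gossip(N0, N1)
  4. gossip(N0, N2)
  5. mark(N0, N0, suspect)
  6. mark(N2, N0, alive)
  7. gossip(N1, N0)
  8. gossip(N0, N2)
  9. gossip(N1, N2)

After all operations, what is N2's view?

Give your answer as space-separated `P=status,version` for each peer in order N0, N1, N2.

Op 1: gossip N2<->N0 -> N2.N0=(alive,v0) N2.N1=(alive,v0) N2.N2=(alive,v0) | N0.N0=(alive,v0) N0.N1=(alive,v0) N0.N2=(alive,v0)
Op 2: N1 marks N0=suspect -> (suspect,v1)
Op 3: gossip N0<->N1 -> N0.N0=(suspect,v1) N0.N1=(alive,v0) N0.N2=(alive,v0) | N1.N0=(suspect,v1) N1.N1=(alive,v0) N1.N2=(alive,v0)
Op 4: gossip N0<->N2 -> N0.N0=(suspect,v1) N0.N1=(alive,v0) N0.N2=(alive,v0) | N2.N0=(suspect,v1) N2.N1=(alive,v0) N2.N2=(alive,v0)
Op 5: N0 marks N0=suspect -> (suspect,v2)
Op 6: N2 marks N0=alive -> (alive,v2)
Op 7: gossip N1<->N0 -> N1.N0=(suspect,v2) N1.N1=(alive,v0) N1.N2=(alive,v0) | N0.N0=(suspect,v2) N0.N1=(alive,v0) N0.N2=(alive,v0)
Op 8: gossip N0<->N2 -> N0.N0=(suspect,v2) N0.N1=(alive,v0) N0.N2=(alive,v0) | N2.N0=(alive,v2) N2.N1=(alive,v0) N2.N2=(alive,v0)
Op 9: gossip N1<->N2 -> N1.N0=(suspect,v2) N1.N1=(alive,v0) N1.N2=(alive,v0) | N2.N0=(alive,v2) N2.N1=(alive,v0) N2.N2=(alive,v0)

Answer: N0=alive,2 N1=alive,0 N2=alive,0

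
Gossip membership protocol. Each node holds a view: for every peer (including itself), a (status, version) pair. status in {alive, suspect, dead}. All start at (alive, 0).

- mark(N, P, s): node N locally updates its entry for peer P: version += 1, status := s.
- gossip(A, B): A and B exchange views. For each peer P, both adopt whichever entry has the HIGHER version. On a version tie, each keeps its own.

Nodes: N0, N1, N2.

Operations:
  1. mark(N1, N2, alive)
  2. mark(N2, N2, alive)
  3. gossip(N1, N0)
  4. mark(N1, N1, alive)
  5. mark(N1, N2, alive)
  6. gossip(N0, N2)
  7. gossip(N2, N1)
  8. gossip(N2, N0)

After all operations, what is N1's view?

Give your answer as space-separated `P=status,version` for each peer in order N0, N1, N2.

Op 1: N1 marks N2=alive -> (alive,v1)
Op 2: N2 marks N2=alive -> (alive,v1)
Op 3: gossip N1<->N0 -> N1.N0=(alive,v0) N1.N1=(alive,v0) N1.N2=(alive,v1) | N0.N0=(alive,v0) N0.N1=(alive,v0) N0.N2=(alive,v1)
Op 4: N1 marks N1=alive -> (alive,v1)
Op 5: N1 marks N2=alive -> (alive,v2)
Op 6: gossip N0<->N2 -> N0.N0=(alive,v0) N0.N1=(alive,v0) N0.N2=(alive,v1) | N2.N0=(alive,v0) N2.N1=(alive,v0) N2.N2=(alive,v1)
Op 7: gossip N2<->N1 -> N2.N0=(alive,v0) N2.N1=(alive,v1) N2.N2=(alive,v2) | N1.N0=(alive,v0) N1.N1=(alive,v1) N1.N2=(alive,v2)
Op 8: gossip N2<->N0 -> N2.N0=(alive,v0) N2.N1=(alive,v1) N2.N2=(alive,v2) | N0.N0=(alive,v0) N0.N1=(alive,v1) N0.N2=(alive,v2)

Answer: N0=alive,0 N1=alive,1 N2=alive,2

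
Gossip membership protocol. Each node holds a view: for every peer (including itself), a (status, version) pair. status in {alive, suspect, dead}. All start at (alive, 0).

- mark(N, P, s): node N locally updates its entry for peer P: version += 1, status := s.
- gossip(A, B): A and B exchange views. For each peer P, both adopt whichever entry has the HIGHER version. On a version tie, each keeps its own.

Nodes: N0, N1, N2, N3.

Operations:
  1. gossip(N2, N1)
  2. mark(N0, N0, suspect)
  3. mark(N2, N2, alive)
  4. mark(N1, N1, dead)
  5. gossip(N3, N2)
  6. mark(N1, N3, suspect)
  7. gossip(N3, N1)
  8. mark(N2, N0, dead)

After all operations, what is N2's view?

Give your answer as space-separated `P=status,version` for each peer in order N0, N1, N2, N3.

Answer: N0=dead,1 N1=alive,0 N2=alive,1 N3=alive,0

Derivation:
Op 1: gossip N2<->N1 -> N2.N0=(alive,v0) N2.N1=(alive,v0) N2.N2=(alive,v0) N2.N3=(alive,v0) | N1.N0=(alive,v0) N1.N1=(alive,v0) N1.N2=(alive,v0) N1.N3=(alive,v0)
Op 2: N0 marks N0=suspect -> (suspect,v1)
Op 3: N2 marks N2=alive -> (alive,v1)
Op 4: N1 marks N1=dead -> (dead,v1)
Op 5: gossip N3<->N2 -> N3.N0=(alive,v0) N3.N1=(alive,v0) N3.N2=(alive,v1) N3.N3=(alive,v0) | N2.N0=(alive,v0) N2.N1=(alive,v0) N2.N2=(alive,v1) N2.N3=(alive,v0)
Op 6: N1 marks N3=suspect -> (suspect,v1)
Op 7: gossip N3<->N1 -> N3.N0=(alive,v0) N3.N1=(dead,v1) N3.N2=(alive,v1) N3.N3=(suspect,v1) | N1.N0=(alive,v0) N1.N1=(dead,v1) N1.N2=(alive,v1) N1.N3=(suspect,v1)
Op 8: N2 marks N0=dead -> (dead,v1)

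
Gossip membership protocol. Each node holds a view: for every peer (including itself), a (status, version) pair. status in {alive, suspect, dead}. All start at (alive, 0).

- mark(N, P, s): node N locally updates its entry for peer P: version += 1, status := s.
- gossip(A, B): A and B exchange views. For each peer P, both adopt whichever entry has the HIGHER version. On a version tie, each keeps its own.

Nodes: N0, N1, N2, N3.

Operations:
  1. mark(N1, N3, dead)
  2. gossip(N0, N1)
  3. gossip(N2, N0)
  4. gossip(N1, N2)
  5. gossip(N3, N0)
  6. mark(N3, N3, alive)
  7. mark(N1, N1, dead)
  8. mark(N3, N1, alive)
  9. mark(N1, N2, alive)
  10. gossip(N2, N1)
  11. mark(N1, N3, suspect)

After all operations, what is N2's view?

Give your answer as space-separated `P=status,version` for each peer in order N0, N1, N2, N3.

Answer: N0=alive,0 N1=dead,1 N2=alive,1 N3=dead,1

Derivation:
Op 1: N1 marks N3=dead -> (dead,v1)
Op 2: gossip N0<->N1 -> N0.N0=(alive,v0) N0.N1=(alive,v0) N0.N2=(alive,v0) N0.N3=(dead,v1) | N1.N0=(alive,v0) N1.N1=(alive,v0) N1.N2=(alive,v0) N1.N3=(dead,v1)
Op 3: gossip N2<->N0 -> N2.N0=(alive,v0) N2.N1=(alive,v0) N2.N2=(alive,v0) N2.N3=(dead,v1) | N0.N0=(alive,v0) N0.N1=(alive,v0) N0.N2=(alive,v0) N0.N3=(dead,v1)
Op 4: gossip N1<->N2 -> N1.N0=(alive,v0) N1.N1=(alive,v0) N1.N2=(alive,v0) N1.N3=(dead,v1) | N2.N0=(alive,v0) N2.N1=(alive,v0) N2.N2=(alive,v0) N2.N3=(dead,v1)
Op 5: gossip N3<->N0 -> N3.N0=(alive,v0) N3.N1=(alive,v0) N3.N2=(alive,v0) N3.N3=(dead,v1) | N0.N0=(alive,v0) N0.N1=(alive,v0) N0.N2=(alive,v0) N0.N3=(dead,v1)
Op 6: N3 marks N3=alive -> (alive,v2)
Op 7: N1 marks N1=dead -> (dead,v1)
Op 8: N3 marks N1=alive -> (alive,v1)
Op 9: N1 marks N2=alive -> (alive,v1)
Op 10: gossip N2<->N1 -> N2.N0=(alive,v0) N2.N1=(dead,v1) N2.N2=(alive,v1) N2.N3=(dead,v1) | N1.N0=(alive,v0) N1.N1=(dead,v1) N1.N2=(alive,v1) N1.N3=(dead,v1)
Op 11: N1 marks N3=suspect -> (suspect,v2)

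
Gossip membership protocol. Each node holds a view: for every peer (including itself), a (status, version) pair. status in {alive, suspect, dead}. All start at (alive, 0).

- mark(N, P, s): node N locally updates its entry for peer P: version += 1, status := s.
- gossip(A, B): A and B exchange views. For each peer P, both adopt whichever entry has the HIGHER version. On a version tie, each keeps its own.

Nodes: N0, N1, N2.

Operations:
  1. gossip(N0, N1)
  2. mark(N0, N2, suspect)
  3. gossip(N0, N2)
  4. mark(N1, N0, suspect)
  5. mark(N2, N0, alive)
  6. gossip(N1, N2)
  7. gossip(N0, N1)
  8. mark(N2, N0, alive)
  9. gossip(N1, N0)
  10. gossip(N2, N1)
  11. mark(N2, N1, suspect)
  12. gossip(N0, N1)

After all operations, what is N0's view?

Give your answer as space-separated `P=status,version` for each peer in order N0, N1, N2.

Answer: N0=alive,2 N1=alive,0 N2=suspect,1

Derivation:
Op 1: gossip N0<->N1 -> N0.N0=(alive,v0) N0.N1=(alive,v0) N0.N2=(alive,v0) | N1.N0=(alive,v0) N1.N1=(alive,v0) N1.N2=(alive,v0)
Op 2: N0 marks N2=suspect -> (suspect,v1)
Op 3: gossip N0<->N2 -> N0.N0=(alive,v0) N0.N1=(alive,v0) N0.N2=(suspect,v1) | N2.N0=(alive,v0) N2.N1=(alive,v0) N2.N2=(suspect,v1)
Op 4: N1 marks N0=suspect -> (suspect,v1)
Op 5: N2 marks N0=alive -> (alive,v1)
Op 6: gossip N1<->N2 -> N1.N0=(suspect,v1) N1.N1=(alive,v0) N1.N2=(suspect,v1) | N2.N0=(alive,v1) N2.N1=(alive,v0) N2.N2=(suspect,v1)
Op 7: gossip N0<->N1 -> N0.N0=(suspect,v1) N0.N1=(alive,v0) N0.N2=(suspect,v1) | N1.N0=(suspect,v1) N1.N1=(alive,v0) N1.N2=(suspect,v1)
Op 8: N2 marks N0=alive -> (alive,v2)
Op 9: gossip N1<->N0 -> N1.N0=(suspect,v1) N1.N1=(alive,v0) N1.N2=(suspect,v1) | N0.N0=(suspect,v1) N0.N1=(alive,v0) N0.N2=(suspect,v1)
Op 10: gossip N2<->N1 -> N2.N0=(alive,v2) N2.N1=(alive,v0) N2.N2=(suspect,v1) | N1.N0=(alive,v2) N1.N1=(alive,v0) N1.N2=(suspect,v1)
Op 11: N2 marks N1=suspect -> (suspect,v1)
Op 12: gossip N0<->N1 -> N0.N0=(alive,v2) N0.N1=(alive,v0) N0.N2=(suspect,v1) | N1.N0=(alive,v2) N1.N1=(alive,v0) N1.N2=(suspect,v1)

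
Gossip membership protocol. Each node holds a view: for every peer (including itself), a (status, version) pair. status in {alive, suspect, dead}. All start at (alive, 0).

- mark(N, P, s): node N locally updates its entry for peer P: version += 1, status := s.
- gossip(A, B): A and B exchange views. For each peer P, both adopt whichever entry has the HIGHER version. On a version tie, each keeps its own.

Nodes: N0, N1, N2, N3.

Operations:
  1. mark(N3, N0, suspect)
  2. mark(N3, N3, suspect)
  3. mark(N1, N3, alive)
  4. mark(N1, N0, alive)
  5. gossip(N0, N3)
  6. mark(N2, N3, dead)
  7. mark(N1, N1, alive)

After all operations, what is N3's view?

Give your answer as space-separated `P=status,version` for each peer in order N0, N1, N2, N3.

Answer: N0=suspect,1 N1=alive,0 N2=alive,0 N3=suspect,1

Derivation:
Op 1: N3 marks N0=suspect -> (suspect,v1)
Op 2: N3 marks N3=suspect -> (suspect,v1)
Op 3: N1 marks N3=alive -> (alive,v1)
Op 4: N1 marks N0=alive -> (alive,v1)
Op 5: gossip N0<->N3 -> N0.N0=(suspect,v1) N0.N1=(alive,v0) N0.N2=(alive,v0) N0.N3=(suspect,v1) | N3.N0=(suspect,v1) N3.N1=(alive,v0) N3.N2=(alive,v0) N3.N3=(suspect,v1)
Op 6: N2 marks N3=dead -> (dead,v1)
Op 7: N1 marks N1=alive -> (alive,v1)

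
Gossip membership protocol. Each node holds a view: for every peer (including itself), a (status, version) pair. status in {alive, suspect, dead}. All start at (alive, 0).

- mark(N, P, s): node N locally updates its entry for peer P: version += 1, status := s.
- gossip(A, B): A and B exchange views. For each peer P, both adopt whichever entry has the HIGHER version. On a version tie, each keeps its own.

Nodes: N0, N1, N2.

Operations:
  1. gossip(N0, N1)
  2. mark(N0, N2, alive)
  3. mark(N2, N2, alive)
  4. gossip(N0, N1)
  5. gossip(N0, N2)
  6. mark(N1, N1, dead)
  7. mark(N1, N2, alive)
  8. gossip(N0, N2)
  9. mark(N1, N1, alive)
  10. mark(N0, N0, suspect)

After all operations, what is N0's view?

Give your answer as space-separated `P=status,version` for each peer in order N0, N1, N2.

Answer: N0=suspect,1 N1=alive,0 N2=alive,1

Derivation:
Op 1: gossip N0<->N1 -> N0.N0=(alive,v0) N0.N1=(alive,v0) N0.N2=(alive,v0) | N1.N0=(alive,v0) N1.N1=(alive,v0) N1.N2=(alive,v0)
Op 2: N0 marks N2=alive -> (alive,v1)
Op 3: N2 marks N2=alive -> (alive,v1)
Op 4: gossip N0<->N1 -> N0.N0=(alive,v0) N0.N1=(alive,v0) N0.N2=(alive,v1) | N1.N0=(alive,v0) N1.N1=(alive,v0) N1.N2=(alive,v1)
Op 5: gossip N0<->N2 -> N0.N0=(alive,v0) N0.N1=(alive,v0) N0.N2=(alive,v1) | N2.N0=(alive,v0) N2.N1=(alive,v0) N2.N2=(alive,v1)
Op 6: N1 marks N1=dead -> (dead,v1)
Op 7: N1 marks N2=alive -> (alive,v2)
Op 8: gossip N0<->N2 -> N0.N0=(alive,v0) N0.N1=(alive,v0) N0.N2=(alive,v1) | N2.N0=(alive,v0) N2.N1=(alive,v0) N2.N2=(alive,v1)
Op 9: N1 marks N1=alive -> (alive,v2)
Op 10: N0 marks N0=suspect -> (suspect,v1)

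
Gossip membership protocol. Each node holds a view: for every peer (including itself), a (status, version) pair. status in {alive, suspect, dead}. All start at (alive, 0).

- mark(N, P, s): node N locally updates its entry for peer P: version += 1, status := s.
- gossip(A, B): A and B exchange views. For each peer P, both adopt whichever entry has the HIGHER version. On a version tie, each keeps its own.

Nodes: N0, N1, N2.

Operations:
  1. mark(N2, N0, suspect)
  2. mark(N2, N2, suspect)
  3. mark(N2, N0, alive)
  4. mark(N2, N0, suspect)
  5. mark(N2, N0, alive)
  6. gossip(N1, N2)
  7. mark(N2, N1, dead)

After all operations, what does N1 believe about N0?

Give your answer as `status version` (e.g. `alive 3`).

Op 1: N2 marks N0=suspect -> (suspect,v1)
Op 2: N2 marks N2=suspect -> (suspect,v1)
Op 3: N2 marks N0=alive -> (alive,v2)
Op 4: N2 marks N0=suspect -> (suspect,v3)
Op 5: N2 marks N0=alive -> (alive,v4)
Op 6: gossip N1<->N2 -> N1.N0=(alive,v4) N1.N1=(alive,v0) N1.N2=(suspect,v1) | N2.N0=(alive,v4) N2.N1=(alive,v0) N2.N2=(suspect,v1)
Op 7: N2 marks N1=dead -> (dead,v1)

Answer: alive 4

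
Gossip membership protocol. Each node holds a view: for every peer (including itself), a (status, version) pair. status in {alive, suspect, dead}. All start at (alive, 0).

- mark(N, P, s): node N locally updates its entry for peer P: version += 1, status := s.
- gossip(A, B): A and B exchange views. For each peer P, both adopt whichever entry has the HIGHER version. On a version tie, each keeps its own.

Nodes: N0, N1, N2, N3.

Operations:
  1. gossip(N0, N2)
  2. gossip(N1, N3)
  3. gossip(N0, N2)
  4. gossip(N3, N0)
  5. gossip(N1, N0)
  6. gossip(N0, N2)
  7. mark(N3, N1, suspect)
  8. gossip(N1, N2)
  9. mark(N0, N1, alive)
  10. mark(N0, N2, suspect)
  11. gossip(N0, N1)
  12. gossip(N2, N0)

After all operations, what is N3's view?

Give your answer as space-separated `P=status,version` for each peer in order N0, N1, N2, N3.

Op 1: gossip N0<->N2 -> N0.N0=(alive,v0) N0.N1=(alive,v0) N0.N2=(alive,v0) N0.N3=(alive,v0) | N2.N0=(alive,v0) N2.N1=(alive,v0) N2.N2=(alive,v0) N2.N3=(alive,v0)
Op 2: gossip N1<->N3 -> N1.N0=(alive,v0) N1.N1=(alive,v0) N1.N2=(alive,v0) N1.N3=(alive,v0) | N3.N0=(alive,v0) N3.N1=(alive,v0) N3.N2=(alive,v0) N3.N3=(alive,v0)
Op 3: gossip N0<->N2 -> N0.N0=(alive,v0) N0.N1=(alive,v0) N0.N2=(alive,v0) N0.N3=(alive,v0) | N2.N0=(alive,v0) N2.N1=(alive,v0) N2.N2=(alive,v0) N2.N3=(alive,v0)
Op 4: gossip N3<->N0 -> N3.N0=(alive,v0) N3.N1=(alive,v0) N3.N2=(alive,v0) N3.N3=(alive,v0) | N0.N0=(alive,v0) N0.N1=(alive,v0) N0.N2=(alive,v0) N0.N3=(alive,v0)
Op 5: gossip N1<->N0 -> N1.N0=(alive,v0) N1.N1=(alive,v0) N1.N2=(alive,v0) N1.N3=(alive,v0) | N0.N0=(alive,v0) N0.N1=(alive,v0) N0.N2=(alive,v0) N0.N3=(alive,v0)
Op 6: gossip N0<->N2 -> N0.N0=(alive,v0) N0.N1=(alive,v0) N0.N2=(alive,v0) N0.N3=(alive,v0) | N2.N0=(alive,v0) N2.N1=(alive,v0) N2.N2=(alive,v0) N2.N3=(alive,v0)
Op 7: N3 marks N1=suspect -> (suspect,v1)
Op 8: gossip N1<->N2 -> N1.N0=(alive,v0) N1.N1=(alive,v0) N1.N2=(alive,v0) N1.N3=(alive,v0) | N2.N0=(alive,v0) N2.N1=(alive,v0) N2.N2=(alive,v0) N2.N3=(alive,v0)
Op 9: N0 marks N1=alive -> (alive,v1)
Op 10: N0 marks N2=suspect -> (suspect,v1)
Op 11: gossip N0<->N1 -> N0.N0=(alive,v0) N0.N1=(alive,v1) N0.N2=(suspect,v1) N0.N3=(alive,v0) | N1.N0=(alive,v0) N1.N1=(alive,v1) N1.N2=(suspect,v1) N1.N3=(alive,v0)
Op 12: gossip N2<->N0 -> N2.N0=(alive,v0) N2.N1=(alive,v1) N2.N2=(suspect,v1) N2.N3=(alive,v0) | N0.N0=(alive,v0) N0.N1=(alive,v1) N0.N2=(suspect,v1) N0.N3=(alive,v0)

Answer: N0=alive,0 N1=suspect,1 N2=alive,0 N3=alive,0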